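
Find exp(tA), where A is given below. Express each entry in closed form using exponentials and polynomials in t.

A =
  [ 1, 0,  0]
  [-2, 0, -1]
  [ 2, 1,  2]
e^{tA} =
  [exp(t), 0, 0]
  [-2*t*exp(t), -t*exp(t) + exp(t), -t*exp(t)]
  [2*t*exp(t), t*exp(t), t*exp(t) + exp(t)]

Strategy: write A = P · J · P⁻¹ where J is a Jordan canonical form, so e^{tA} = P · e^{tJ} · P⁻¹, and e^{tJ} can be computed block-by-block.

A has Jordan form
J =
  [1, 1, 0]
  [0, 1, 0]
  [0, 0, 1]
(up to reordering of blocks).

Per-block formulas:
  For a 2×2 Jordan block J_2(1): exp(t · J_2(1)) = e^(1t)·(I + t·N), where N is the 2×2 nilpotent shift.
  For a 1×1 block at λ = 1: exp(t · [1]) = [e^(1t)].

After assembling e^{tJ} and conjugating by P, we get:

e^{tA} =
  [exp(t), 0, 0]
  [-2*t*exp(t), -t*exp(t) + exp(t), -t*exp(t)]
  [2*t*exp(t), t*exp(t), t*exp(t) + exp(t)]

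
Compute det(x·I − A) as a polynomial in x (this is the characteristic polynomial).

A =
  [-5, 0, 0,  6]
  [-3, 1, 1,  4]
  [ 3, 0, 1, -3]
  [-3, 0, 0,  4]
x^4 - x^3 - 3*x^2 + 5*x - 2

Expanding det(x·I − A) (e.g. by cofactor expansion or by noting that A is similar to its Jordan form J, which has the same characteristic polynomial as A) gives
  χ_A(x) = x^4 - x^3 - 3*x^2 + 5*x - 2
which factors as (x - 1)^3*(x + 2). The eigenvalues (with algebraic multiplicities) are λ = -2 with multiplicity 1, λ = 1 with multiplicity 3.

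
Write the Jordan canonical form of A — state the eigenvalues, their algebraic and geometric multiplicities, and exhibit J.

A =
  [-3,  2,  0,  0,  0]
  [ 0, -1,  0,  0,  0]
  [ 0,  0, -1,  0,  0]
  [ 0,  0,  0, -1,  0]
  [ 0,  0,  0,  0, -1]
J_1(-3) ⊕ J_1(-1) ⊕ J_1(-1) ⊕ J_1(-1) ⊕ J_1(-1)

The characteristic polynomial is
  det(x·I − A) = x^5 + 7*x^4 + 18*x^3 + 22*x^2 + 13*x + 3 = (x + 1)^4*(x + 3)

Eigenvalues and multiplicities (the geometric multiplicity of λ is n − rank(A − λI), which equals the number of Jordan blocks for λ):
  λ = -3: algebraic multiplicity = 1, geometric multiplicity = 1
  λ = -1: algebraic multiplicity = 4, geometric multiplicity = 4

Determining the block sizes for each eigenvalue:
  λ = -3: one block (gm = 1), so the single block has size am = 1 → block sizes [1]
  λ = -1: gm = am = 4, so every block has size 1 → block sizes [1, 1, 1, 1]

Assembling the blocks gives a Jordan form
J =
  [-3,  0,  0,  0,  0]
  [ 0, -1,  0,  0,  0]
  [ 0,  0, -1,  0,  0]
  [ 0,  0,  0, -1,  0]
  [ 0,  0,  0,  0, -1]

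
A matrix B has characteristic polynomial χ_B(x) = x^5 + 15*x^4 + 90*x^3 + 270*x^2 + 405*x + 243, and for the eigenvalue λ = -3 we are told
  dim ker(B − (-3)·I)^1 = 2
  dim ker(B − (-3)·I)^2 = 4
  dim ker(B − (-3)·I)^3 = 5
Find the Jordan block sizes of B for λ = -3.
Block sizes for λ = -3: [3, 2]

From the dimensions of kernels of powers, the number of Jordan blocks of size at least j is d_j − d_{j−1} where d_j = dim ker(N^j) (with d_0 = 0). Computing the differences gives [2, 2, 1].
The number of blocks of size exactly k is (#blocks of size ≥ k) − (#blocks of size ≥ k + 1), so the partition is: 1 block(s) of size 2, 1 block(s) of size 3.
In nonincreasing order the block sizes are [3, 2].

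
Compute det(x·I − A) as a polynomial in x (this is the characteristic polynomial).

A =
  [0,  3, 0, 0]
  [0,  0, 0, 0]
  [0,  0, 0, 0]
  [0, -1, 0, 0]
x^4

Expanding det(x·I − A) (e.g. by cofactor expansion or by noting that A is similar to its Jordan form J, which has the same characteristic polynomial as A) gives
  χ_A(x) = x^4
which factors as x^4. The eigenvalues (with algebraic multiplicities) are λ = 0 with multiplicity 4.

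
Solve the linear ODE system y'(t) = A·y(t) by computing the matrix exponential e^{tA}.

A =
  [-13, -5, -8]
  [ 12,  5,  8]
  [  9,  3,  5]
e^{tA} =
  [6*t^2*exp(-t) - 12*t*exp(-t) + exp(-t), 3*t^2*exp(-t) - 5*t*exp(-t), 4*t^2*exp(-t) - 8*t*exp(-t)]
  [12*t*exp(-t), 6*t*exp(-t) + exp(-t), 8*t*exp(-t)]
  [-9*t^2*exp(-t) + 9*t*exp(-t), -9*t^2*exp(-t)/2 + 3*t*exp(-t), -6*t^2*exp(-t) + 6*t*exp(-t) + exp(-t)]

Strategy: write A = P · J · P⁻¹ where J is a Jordan canonical form, so e^{tA} = P · e^{tJ} · P⁻¹, and e^{tJ} can be computed block-by-block.

A has Jordan form
J =
  [-1,  1,  0]
  [ 0, -1,  1]
  [ 0,  0, -1]
(up to reordering of blocks).

Per-block formulas:
  For a 3×3 Jordan block J_3(-1): exp(t · J_3(-1)) = e^(-1t)·(I + t·N + (t^2/2)·N^2), where N is the 3×3 nilpotent shift.

After assembling e^{tJ} and conjugating by P, we get:

e^{tA} =
  [6*t^2*exp(-t) - 12*t*exp(-t) + exp(-t), 3*t^2*exp(-t) - 5*t*exp(-t), 4*t^2*exp(-t) - 8*t*exp(-t)]
  [12*t*exp(-t), 6*t*exp(-t) + exp(-t), 8*t*exp(-t)]
  [-9*t^2*exp(-t) + 9*t*exp(-t), -9*t^2*exp(-t)/2 + 3*t*exp(-t), -6*t^2*exp(-t) + 6*t*exp(-t) + exp(-t)]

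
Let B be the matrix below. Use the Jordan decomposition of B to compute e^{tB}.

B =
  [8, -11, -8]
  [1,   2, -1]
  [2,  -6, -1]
e^{tB} =
  [-t^2*exp(3*t) + 5*t*exp(3*t) + exp(3*t), 2*t^2*exp(3*t) - 11*t*exp(3*t), 3*t^2*exp(3*t)/2 - 8*t*exp(3*t)]
  [t^2*exp(3*t) + t*exp(3*t), -2*t^2*exp(3*t) - t*exp(3*t) + exp(3*t), -3*t^2*exp(3*t)/2 - t*exp(3*t)]
  [-2*t^2*exp(3*t) + 2*t*exp(3*t), 4*t^2*exp(3*t) - 6*t*exp(3*t), 3*t^2*exp(3*t) - 4*t*exp(3*t) + exp(3*t)]

Strategy: write B = P · J · P⁻¹ where J is a Jordan canonical form, so e^{tB} = P · e^{tJ} · P⁻¹, and e^{tJ} can be computed block-by-block.

B has Jordan form
J =
  [3, 1, 0]
  [0, 3, 1]
  [0, 0, 3]
(up to reordering of blocks).

Per-block formulas:
  For a 3×3 Jordan block J_3(3): exp(t · J_3(3)) = e^(3t)·(I + t·N + (t^2/2)·N^2), where N is the 3×3 nilpotent shift.

After assembling e^{tJ} and conjugating by P, we get:

e^{tB} =
  [-t^2*exp(3*t) + 5*t*exp(3*t) + exp(3*t), 2*t^2*exp(3*t) - 11*t*exp(3*t), 3*t^2*exp(3*t)/2 - 8*t*exp(3*t)]
  [t^2*exp(3*t) + t*exp(3*t), -2*t^2*exp(3*t) - t*exp(3*t) + exp(3*t), -3*t^2*exp(3*t)/2 - t*exp(3*t)]
  [-2*t^2*exp(3*t) + 2*t*exp(3*t), 4*t^2*exp(3*t) - 6*t*exp(3*t), 3*t^2*exp(3*t) - 4*t*exp(3*t) + exp(3*t)]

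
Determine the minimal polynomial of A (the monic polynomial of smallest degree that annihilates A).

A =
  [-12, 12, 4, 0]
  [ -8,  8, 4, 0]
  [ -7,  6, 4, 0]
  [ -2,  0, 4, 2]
x^3 - 12*x + 16

The characteristic polynomial is χ_A(x) = (x - 2)^3*(x + 4), so the eigenvalues are known. The minimal polynomial is
  m_A(x) = Π_λ (x − λ)^{k_λ}
where k_λ is the size of the *largest* Jordan block for λ (equivalently, the smallest k with (A − λI)^k v = 0 for every generalised eigenvector v of λ).

  λ = -4: largest Jordan block has size 1, contributing (x + 4)
  λ = 2: largest Jordan block has size 2, contributing (x − 2)^2

So m_A(x) = (x - 2)^2*(x + 4) = x^3 - 12*x + 16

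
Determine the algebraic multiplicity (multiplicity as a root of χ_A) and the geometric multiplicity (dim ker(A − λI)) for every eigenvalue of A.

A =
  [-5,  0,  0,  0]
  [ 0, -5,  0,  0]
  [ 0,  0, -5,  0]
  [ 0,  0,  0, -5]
λ = -5: alg = 4, geom = 4

Step 1 — factor the characteristic polynomial to read off the algebraic multiplicities:
  χ_A(x) = (x + 5)^4

Step 2 — compute geometric multiplicities via the rank-nullity identity g(λ) = n − rank(A − λI):
  rank(A − (-5)·I) = 0, so dim ker(A − (-5)·I) = n − 0 = 4

Summary:
  λ = -5: algebraic multiplicity = 4, geometric multiplicity = 4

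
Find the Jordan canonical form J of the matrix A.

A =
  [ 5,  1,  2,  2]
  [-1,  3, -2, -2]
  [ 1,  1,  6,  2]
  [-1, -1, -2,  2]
J_2(4) ⊕ J_1(4) ⊕ J_1(4)

The characteristic polynomial is
  det(x·I − A) = x^4 - 16*x^3 + 96*x^2 - 256*x + 256 = (x - 4)^4

Eigenvalues and multiplicities (the geometric multiplicity of λ is n − rank(A − λI), which equals the number of Jordan blocks for λ):
  λ = 4: algebraic multiplicity = 4, geometric multiplicity = 3

Determining the block sizes for each eigenvalue:
  λ = 4: 3 blocks summing to 4 forces exactly one block of size 2 and the rest size 1 → block sizes [2, 1, 1]

Assembling the blocks gives a Jordan form
J =
  [4, 1, 0, 0]
  [0, 4, 0, 0]
  [0, 0, 4, 0]
  [0, 0, 0, 4]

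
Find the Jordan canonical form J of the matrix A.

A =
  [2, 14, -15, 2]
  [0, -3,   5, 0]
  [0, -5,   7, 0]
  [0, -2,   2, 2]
J_3(2) ⊕ J_1(2)

The characteristic polynomial is
  det(x·I − A) = x^4 - 8*x^3 + 24*x^2 - 32*x + 16 = (x - 2)^4

Eigenvalues and multiplicities (the geometric multiplicity of λ is n − rank(A − λI), which equals the number of Jordan blocks for λ):
  λ = 2: algebraic multiplicity = 4, geometric multiplicity = 2

Determining the block sizes for each eigenvalue:
  λ = 2: with am = 4 and gm = 2, the partition is not yet determined (e.g. several partitions of 4 into 2 parts exist). Let N = A − (2)·I. Computing rank(N^1) = 2, rank(N^2) = 1, rank(N^3) = 0; the number of blocks of size ≥ j is rank(N^{j−1}) − rank(N^j), giving [2, 1, 1]. So we have 1 block(s) of size 3, 1 block(s) of size 1 → block sizes [3, 1]

Assembling the blocks gives a Jordan form
J =
  [2, 1, 0, 0]
  [0, 2, 1, 0]
  [0, 0, 2, 0]
  [0, 0, 0, 2]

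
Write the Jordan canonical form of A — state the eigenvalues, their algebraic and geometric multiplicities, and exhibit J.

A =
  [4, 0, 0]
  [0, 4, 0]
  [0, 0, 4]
J_1(4) ⊕ J_1(4) ⊕ J_1(4)

The characteristic polynomial is
  det(x·I − A) = x^3 - 12*x^2 + 48*x - 64 = (x - 4)^3

Eigenvalues and multiplicities (the geometric multiplicity of λ is n − rank(A − λI), which equals the number of Jordan blocks for λ):
  λ = 4: algebraic multiplicity = 3, geometric multiplicity = 3

Determining the block sizes for each eigenvalue:
  λ = 4: gm = am = 3, so every block has size 1 → block sizes [1, 1, 1]

Assembling the blocks gives a Jordan form
J =
  [4, 0, 0]
  [0, 4, 0]
  [0, 0, 4]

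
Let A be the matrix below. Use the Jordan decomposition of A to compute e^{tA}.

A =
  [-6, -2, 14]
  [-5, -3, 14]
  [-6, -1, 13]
e^{tA} =
  [2*t*exp(-t) - exp(6*t) + 2*exp(-t), -2*t*exp(-t), 2*exp(6*t) - 2*exp(-t)]
  [2*t*exp(-t) - exp(6*t) + exp(-t), -2*t*exp(-t) + exp(-t), 2*exp(6*t) - 2*exp(-t)]
  [t*exp(-t) - exp(6*t) + exp(-t), -t*exp(-t), 2*exp(6*t) - exp(-t)]

Strategy: write A = P · J · P⁻¹ where J is a Jordan canonical form, so e^{tA} = P · e^{tJ} · P⁻¹, and e^{tJ} can be computed block-by-block.

A has Jordan form
J =
  [-1,  1, 0]
  [ 0, -1, 0]
  [ 0,  0, 6]
(up to reordering of blocks).

Per-block formulas:
  For a 2×2 Jordan block J_2(-1): exp(t · J_2(-1)) = e^(-1t)·(I + t·N), where N is the 2×2 nilpotent shift.
  For a 1×1 block at λ = 6: exp(t · [6]) = [e^(6t)].

After assembling e^{tJ} and conjugating by P, we get:

e^{tA} =
  [2*t*exp(-t) - exp(6*t) + 2*exp(-t), -2*t*exp(-t), 2*exp(6*t) - 2*exp(-t)]
  [2*t*exp(-t) - exp(6*t) + exp(-t), -2*t*exp(-t) + exp(-t), 2*exp(6*t) - 2*exp(-t)]
  [t*exp(-t) - exp(6*t) + exp(-t), -t*exp(-t), 2*exp(6*t) - exp(-t)]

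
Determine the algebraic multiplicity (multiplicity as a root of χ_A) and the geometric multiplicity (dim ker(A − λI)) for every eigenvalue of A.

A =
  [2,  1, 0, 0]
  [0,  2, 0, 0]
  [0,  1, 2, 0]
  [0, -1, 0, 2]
λ = 2: alg = 4, geom = 3

Step 1 — factor the characteristic polynomial to read off the algebraic multiplicities:
  χ_A(x) = (x - 2)^4

Step 2 — compute geometric multiplicities via the rank-nullity identity g(λ) = n − rank(A − λI):
  rank(A − (2)·I) = 1, so dim ker(A − (2)·I) = n − 1 = 3

Summary:
  λ = 2: algebraic multiplicity = 4, geometric multiplicity = 3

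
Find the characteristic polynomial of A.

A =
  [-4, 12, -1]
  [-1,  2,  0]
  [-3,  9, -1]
x^3 + 3*x^2 + 3*x + 1

Expanding det(x·I − A) (e.g. by cofactor expansion or by noting that A is similar to its Jordan form J, which has the same characteristic polynomial as A) gives
  χ_A(x) = x^3 + 3*x^2 + 3*x + 1
which factors as (x + 1)^3. The eigenvalues (with algebraic multiplicities) are λ = -1 with multiplicity 3.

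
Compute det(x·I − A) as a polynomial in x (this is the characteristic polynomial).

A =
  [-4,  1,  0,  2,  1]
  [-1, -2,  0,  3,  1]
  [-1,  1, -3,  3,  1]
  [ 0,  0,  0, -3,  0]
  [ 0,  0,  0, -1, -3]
x^5 + 15*x^4 + 90*x^3 + 270*x^2 + 405*x + 243

Expanding det(x·I − A) (e.g. by cofactor expansion or by noting that A is similar to its Jordan form J, which has the same characteristic polynomial as A) gives
  χ_A(x) = x^5 + 15*x^4 + 90*x^3 + 270*x^2 + 405*x + 243
which factors as (x + 3)^5. The eigenvalues (with algebraic multiplicities) are λ = -3 with multiplicity 5.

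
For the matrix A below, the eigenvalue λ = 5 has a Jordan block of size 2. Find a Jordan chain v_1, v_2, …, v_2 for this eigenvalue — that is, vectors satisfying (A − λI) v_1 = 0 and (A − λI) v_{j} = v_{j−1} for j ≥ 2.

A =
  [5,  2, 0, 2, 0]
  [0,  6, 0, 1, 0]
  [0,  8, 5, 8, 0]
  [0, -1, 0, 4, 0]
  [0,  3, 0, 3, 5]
A Jordan chain for λ = 5 of length 2:
v_1 = (2, 1, 8, -1, 3)ᵀ
v_2 = (0, 1, 0, 0, 0)ᵀ

Let N = A − (5)·I. We want v_2 with N^2 v_2 = 0 but N^1 v_2 ≠ 0; then v_{j-1} := N · v_j for j = 2, …, 2.

Pick v_2 = (0, 1, 0, 0, 0)ᵀ.
Then v_1 = N · v_2 = (2, 1, 8, -1, 3)ᵀ.

Sanity check: (A − (5)·I) v_1 = (0, 0, 0, 0, 0)ᵀ = 0. ✓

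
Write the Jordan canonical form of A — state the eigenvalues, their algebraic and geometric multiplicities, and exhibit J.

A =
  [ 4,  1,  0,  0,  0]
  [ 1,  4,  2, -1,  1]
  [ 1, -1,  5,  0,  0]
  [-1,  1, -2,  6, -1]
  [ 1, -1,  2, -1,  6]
J_3(5) ⊕ J_1(5) ⊕ J_1(5)

The characteristic polynomial is
  det(x·I − A) = x^5 - 25*x^4 + 250*x^3 - 1250*x^2 + 3125*x - 3125 = (x - 5)^5

Eigenvalues and multiplicities (the geometric multiplicity of λ is n − rank(A − λI), which equals the number of Jordan blocks for λ):
  λ = 5: algebraic multiplicity = 5, geometric multiplicity = 3

Determining the block sizes for each eigenvalue:
  λ = 5: with am = 5 and gm = 3, the partition is not yet determined (e.g. several partitions of 5 into 3 parts exist). Let N = A − (5)·I. Computing rank(N^1) = 2, rank(N^2) = 1, rank(N^3) = 0; the number of blocks of size ≥ j is rank(N^{j−1}) − rank(N^j), giving [3, 1, 1]. So we have 1 block(s) of size 3, 2 block(s) of size 1 → block sizes [3, 1, 1]

Assembling the blocks gives a Jordan form
J =
  [5, 1, 0, 0, 0]
  [0, 5, 1, 0, 0]
  [0, 0, 5, 0, 0]
  [0, 0, 0, 5, 0]
  [0, 0, 0, 0, 5]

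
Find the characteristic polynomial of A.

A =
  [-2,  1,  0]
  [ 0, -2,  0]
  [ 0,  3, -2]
x^3 + 6*x^2 + 12*x + 8

Expanding det(x·I − A) (e.g. by cofactor expansion or by noting that A is similar to its Jordan form J, which has the same characteristic polynomial as A) gives
  χ_A(x) = x^3 + 6*x^2 + 12*x + 8
which factors as (x + 2)^3. The eigenvalues (with algebraic multiplicities) are λ = -2 with multiplicity 3.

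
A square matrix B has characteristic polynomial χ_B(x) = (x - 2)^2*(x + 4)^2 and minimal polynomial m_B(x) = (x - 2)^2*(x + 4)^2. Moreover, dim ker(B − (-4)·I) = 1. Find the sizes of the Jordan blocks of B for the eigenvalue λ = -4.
Block sizes for λ = -4: [2]

Step 1 — from the characteristic polynomial, algebraic multiplicity of λ = -4 is 2. From dim ker(B − (-4)·I) = 1, there are exactly 1 Jordan blocks for λ = -4.
Step 2 — from the minimal polynomial, the factor (x + 4)^2 tells us the largest block for λ = -4 has size 2.
Step 3 — with total size 2, 1 blocks, and largest block 2, the block sizes (in nonincreasing order) are [2].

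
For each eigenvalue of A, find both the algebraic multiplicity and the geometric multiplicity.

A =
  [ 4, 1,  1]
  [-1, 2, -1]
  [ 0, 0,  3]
λ = 3: alg = 3, geom = 2

Step 1 — factor the characteristic polynomial to read off the algebraic multiplicities:
  χ_A(x) = (x - 3)^3

Step 2 — compute geometric multiplicities via the rank-nullity identity g(λ) = n − rank(A − λI):
  rank(A − (3)·I) = 1, so dim ker(A − (3)·I) = n − 1 = 2

Summary:
  λ = 3: algebraic multiplicity = 3, geometric multiplicity = 2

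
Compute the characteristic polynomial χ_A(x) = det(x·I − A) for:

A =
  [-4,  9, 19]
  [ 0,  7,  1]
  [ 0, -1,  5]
x^3 - 8*x^2 - 12*x + 144

Expanding det(x·I − A) (e.g. by cofactor expansion or by noting that A is similar to its Jordan form J, which has the same characteristic polynomial as A) gives
  χ_A(x) = x^3 - 8*x^2 - 12*x + 144
which factors as (x - 6)^2*(x + 4). The eigenvalues (with algebraic multiplicities) are λ = -4 with multiplicity 1, λ = 6 with multiplicity 2.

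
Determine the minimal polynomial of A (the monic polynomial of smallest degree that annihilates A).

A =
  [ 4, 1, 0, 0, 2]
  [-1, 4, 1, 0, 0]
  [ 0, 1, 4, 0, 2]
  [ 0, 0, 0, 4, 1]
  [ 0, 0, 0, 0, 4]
x^3 - 12*x^2 + 48*x - 64

The characteristic polynomial is χ_A(x) = (x - 4)^5, so the eigenvalues are known. The minimal polynomial is
  m_A(x) = Π_λ (x − λ)^{k_λ}
where k_λ is the size of the *largest* Jordan block for λ (equivalently, the smallest k with (A − λI)^k v = 0 for every generalised eigenvector v of λ).

  λ = 4: largest Jordan block has size 3, contributing (x − 4)^3

So m_A(x) = (x - 4)^3 = x^3 - 12*x^2 + 48*x - 64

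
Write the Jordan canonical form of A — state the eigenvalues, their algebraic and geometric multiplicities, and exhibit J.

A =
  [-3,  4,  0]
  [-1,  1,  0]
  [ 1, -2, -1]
J_2(-1) ⊕ J_1(-1)

The characteristic polynomial is
  det(x·I − A) = x^3 + 3*x^2 + 3*x + 1 = (x + 1)^3

Eigenvalues and multiplicities (the geometric multiplicity of λ is n − rank(A − λI), which equals the number of Jordan blocks for λ):
  λ = -1: algebraic multiplicity = 3, geometric multiplicity = 2

Determining the block sizes for each eigenvalue:
  λ = -1: 2 blocks summing to 3 forces exactly one block of size 2 and the rest size 1 → block sizes [2, 1]

Assembling the blocks gives a Jordan form
J =
  [-1,  1,  0]
  [ 0, -1,  0]
  [ 0,  0, -1]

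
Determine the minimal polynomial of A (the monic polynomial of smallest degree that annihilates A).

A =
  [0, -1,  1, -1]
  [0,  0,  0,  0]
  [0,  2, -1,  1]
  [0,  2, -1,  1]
x^2

The characteristic polynomial is χ_A(x) = x^4, so the eigenvalues are known. The minimal polynomial is
  m_A(x) = Π_λ (x − λ)^{k_λ}
where k_λ is the size of the *largest* Jordan block for λ (equivalently, the smallest k with (A − λI)^k v = 0 for every generalised eigenvector v of λ).

  λ = 0: largest Jordan block has size 2, contributing (x − 0)^2

So m_A(x) = x^2 = x^2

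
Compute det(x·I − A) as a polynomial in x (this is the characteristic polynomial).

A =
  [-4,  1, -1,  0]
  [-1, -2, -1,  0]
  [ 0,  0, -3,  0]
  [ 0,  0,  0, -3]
x^4 + 12*x^3 + 54*x^2 + 108*x + 81

Expanding det(x·I − A) (e.g. by cofactor expansion or by noting that A is similar to its Jordan form J, which has the same characteristic polynomial as A) gives
  χ_A(x) = x^4 + 12*x^3 + 54*x^2 + 108*x + 81
which factors as (x + 3)^4. The eigenvalues (with algebraic multiplicities) are λ = -3 with multiplicity 4.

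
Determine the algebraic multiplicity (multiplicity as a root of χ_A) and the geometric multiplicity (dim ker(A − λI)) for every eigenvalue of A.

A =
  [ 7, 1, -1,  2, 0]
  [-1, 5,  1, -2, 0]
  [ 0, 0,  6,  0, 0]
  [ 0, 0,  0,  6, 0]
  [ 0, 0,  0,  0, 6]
λ = 6: alg = 5, geom = 4

Step 1 — factor the characteristic polynomial to read off the algebraic multiplicities:
  χ_A(x) = (x - 6)^5

Step 2 — compute geometric multiplicities via the rank-nullity identity g(λ) = n − rank(A − λI):
  rank(A − (6)·I) = 1, so dim ker(A − (6)·I) = n − 1 = 4

Summary:
  λ = 6: algebraic multiplicity = 5, geometric multiplicity = 4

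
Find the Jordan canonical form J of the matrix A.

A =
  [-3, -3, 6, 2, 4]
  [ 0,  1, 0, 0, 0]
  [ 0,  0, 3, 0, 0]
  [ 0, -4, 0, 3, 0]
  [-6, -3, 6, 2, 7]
J_2(1) ⊕ J_1(3) ⊕ J_1(3) ⊕ J_1(3)

The characteristic polynomial is
  det(x·I − A) = x^5 - 11*x^4 + 46*x^3 - 90*x^2 + 81*x - 27 = (x - 3)^3*(x - 1)^2

Eigenvalues and multiplicities (the geometric multiplicity of λ is n − rank(A − λI), which equals the number of Jordan blocks for λ):
  λ = 1: algebraic multiplicity = 2, geometric multiplicity = 1
  λ = 3: algebraic multiplicity = 3, geometric multiplicity = 3

Determining the block sizes for each eigenvalue:
  λ = 1: one block (gm = 1), so the single block has size am = 2 → block sizes [2]
  λ = 3: gm = am = 3, so every block has size 1 → block sizes [1, 1, 1]

Assembling the blocks gives a Jordan form
J =
  [1, 1, 0, 0, 0]
  [0, 1, 0, 0, 0]
  [0, 0, 3, 0, 0]
  [0, 0, 0, 3, 0]
  [0, 0, 0, 0, 3]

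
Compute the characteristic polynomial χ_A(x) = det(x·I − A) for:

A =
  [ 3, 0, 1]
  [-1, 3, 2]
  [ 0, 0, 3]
x^3 - 9*x^2 + 27*x - 27

Expanding det(x·I − A) (e.g. by cofactor expansion or by noting that A is similar to its Jordan form J, which has the same characteristic polynomial as A) gives
  χ_A(x) = x^3 - 9*x^2 + 27*x - 27
which factors as (x - 3)^3. The eigenvalues (with algebraic multiplicities) are λ = 3 with multiplicity 3.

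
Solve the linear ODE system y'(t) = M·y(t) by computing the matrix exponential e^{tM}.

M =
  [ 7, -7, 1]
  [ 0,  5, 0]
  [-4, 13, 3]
e^{tM} =
  [2*t*exp(5*t) + exp(5*t), -t^2*exp(5*t)/2 - 7*t*exp(5*t), t*exp(5*t)]
  [0, exp(5*t), 0]
  [-4*t*exp(5*t), t^2*exp(5*t) + 13*t*exp(5*t), -2*t*exp(5*t) + exp(5*t)]

Strategy: write M = P · J · P⁻¹ where J is a Jordan canonical form, so e^{tM} = P · e^{tJ} · P⁻¹, and e^{tJ} can be computed block-by-block.

M has Jordan form
J =
  [5, 1, 0]
  [0, 5, 1]
  [0, 0, 5]
(up to reordering of blocks).

Per-block formulas:
  For a 3×3 Jordan block J_3(5): exp(t · J_3(5)) = e^(5t)·(I + t·N + (t^2/2)·N^2), where N is the 3×3 nilpotent shift.

After assembling e^{tJ} and conjugating by P, we get:

e^{tM} =
  [2*t*exp(5*t) + exp(5*t), -t^2*exp(5*t)/2 - 7*t*exp(5*t), t*exp(5*t)]
  [0, exp(5*t), 0]
  [-4*t*exp(5*t), t^2*exp(5*t) + 13*t*exp(5*t), -2*t*exp(5*t) + exp(5*t)]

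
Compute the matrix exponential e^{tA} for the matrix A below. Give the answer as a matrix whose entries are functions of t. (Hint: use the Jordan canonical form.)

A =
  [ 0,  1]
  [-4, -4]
e^{tA} =
  [2*t*exp(-2*t) + exp(-2*t), t*exp(-2*t)]
  [-4*t*exp(-2*t), -2*t*exp(-2*t) + exp(-2*t)]

Strategy: write A = P · J · P⁻¹ where J is a Jordan canonical form, so e^{tA} = P · e^{tJ} · P⁻¹, and e^{tJ} can be computed block-by-block.

A has Jordan form
J =
  [-2,  1]
  [ 0, -2]
(up to reordering of blocks).

Per-block formulas:
  For a 2×2 Jordan block J_2(-2): exp(t · J_2(-2)) = e^(-2t)·(I + t·N), where N is the 2×2 nilpotent shift.

After assembling e^{tJ} and conjugating by P, we get:

e^{tA} =
  [2*t*exp(-2*t) + exp(-2*t), t*exp(-2*t)]
  [-4*t*exp(-2*t), -2*t*exp(-2*t) + exp(-2*t)]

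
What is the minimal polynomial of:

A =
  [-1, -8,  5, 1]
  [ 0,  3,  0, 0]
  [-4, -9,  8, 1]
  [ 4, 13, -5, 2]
x^2 - 6*x + 9

The characteristic polynomial is χ_A(x) = (x - 3)^4, so the eigenvalues are known. The minimal polynomial is
  m_A(x) = Π_λ (x − λ)^{k_λ}
where k_λ is the size of the *largest* Jordan block for λ (equivalently, the smallest k with (A − λI)^k v = 0 for every generalised eigenvector v of λ).

  λ = 3: largest Jordan block has size 2, contributing (x − 3)^2

So m_A(x) = (x - 3)^2 = x^2 - 6*x + 9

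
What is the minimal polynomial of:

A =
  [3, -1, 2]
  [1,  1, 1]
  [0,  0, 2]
x^3 - 6*x^2 + 12*x - 8

The characteristic polynomial is χ_A(x) = (x - 2)^3, so the eigenvalues are known. The minimal polynomial is
  m_A(x) = Π_λ (x − λ)^{k_λ}
where k_λ is the size of the *largest* Jordan block for λ (equivalently, the smallest k with (A − λI)^k v = 0 for every generalised eigenvector v of λ).

  λ = 2: largest Jordan block has size 3, contributing (x − 2)^3

So m_A(x) = (x - 2)^3 = x^3 - 6*x^2 + 12*x - 8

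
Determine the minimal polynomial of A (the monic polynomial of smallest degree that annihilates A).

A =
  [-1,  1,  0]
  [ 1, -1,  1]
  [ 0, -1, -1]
x^3 + 3*x^2 + 3*x + 1

The characteristic polynomial is χ_A(x) = (x + 1)^3, so the eigenvalues are known. The minimal polynomial is
  m_A(x) = Π_λ (x − λ)^{k_λ}
where k_λ is the size of the *largest* Jordan block for λ (equivalently, the smallest k with (A − λI)^k v = 0 for every generalised eigenvector v of λ).

  λ = -1: largest Jordan block has size 3, contributing (x + 1)^3

So m_A(x) = (x + 1)^3 = x^3 + 3*x^2 + 3*x + 1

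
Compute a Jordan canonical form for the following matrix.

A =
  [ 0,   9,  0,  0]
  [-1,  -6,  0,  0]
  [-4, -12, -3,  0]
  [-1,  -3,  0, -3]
J_2(-3) ⊕ J_1(-3) ⊕ J_1(-3)

The characteristic polynomial is
  det(x·I − A) = x^4 + 12*x^3 + 54*x^2 + 108*x + 81 = (x + 3)^4

Eigenvalues and multiplicities (the geometric multiplicity of λ is n − rank(A − λI), which equals the number of Jordan blocks for λ):
  λ = -3: algebraic multiplicity = 4, geometric multiplicity = 3

Determining the block sizes for each eigenvalue:
  λ = -3: 3 blocks summing to 4 forces exactly one block of size 2 and the rest size 1 → block sizes [2, 1, 1]

Assembling the blocks gives a Jordan form
J =
  [-3,  1,  0,  0]
  [ 0, -3,  0,  0]
  [ 0,  0, -3,  0]
  [ 0,  0,  0, -3]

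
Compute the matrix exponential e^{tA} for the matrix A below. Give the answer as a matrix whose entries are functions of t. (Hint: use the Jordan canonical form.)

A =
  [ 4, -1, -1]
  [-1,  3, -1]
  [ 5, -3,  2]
e^{tA} =
  [-3*t^2*exp(3*t)/2 + t*exp(3*t) + exp(3*t), t^2*exp(3*t) - t*exp(3*t), t^2*exp(3*t)/2 - t*exp(3*t)]
  [-3*t^2*exp(3*t) - t*exp(3*t), 2*t^2*exp(3*t) + exp(3*t), t^2*exp(3*t) - t*exp(3*t)]
  [3*t^2*exp(3*t)/2 + 5*t*exp(3*t), -t^2*exp(3*t) - 3*t*exp(3*t), -t^2*exp(3*t)/2 - t*exp(3*t) + exp(3*t)]

Strategy: write A = P · J · P⁻¹ where J is a Jordan canonical form, so e^{tA} = P · e^{tJ} · P⁻¹, and e^{tJ} can be computed block-by-block.

A has Jordan form
J =
  [3, 1, 0]
  [0, 3, 1]
  [0, 0, 3]
(up to reordering of blocks).

Per-block formulas:
  For a 3×3 Jordan block J_3(3): exp(t · J_3(3)) = e^(3t)·(I + t·N + (t^2/2)·N^2), where N is the 3×3 nilpotent shift.

After assembling e^{tJ} and conjugating by P, we get:

e^{tA} =
  [-3*t^2*exp(3*t)/2 + t*exp(3*t) + exp(3*t), t^2*exp(3*t) - t*exp(3*t), t^2*exp(3*t)/2 - t*exp(3*t)]
  [-3*t^2*exp(3*t) - t*exp(3*t), 2*t^2*exp(3*t) + exp(3*t), t^2*exp(3*t) - t*exp(3*t)]
  [3*t^2*exp(3*t)/2 + 5*t*exp(3*t), -t^2*exp(3*t) - 3*t*exp(3*t), -t^2*exp(3*t)/2 - t*exp(3*t) + exp(3*t)]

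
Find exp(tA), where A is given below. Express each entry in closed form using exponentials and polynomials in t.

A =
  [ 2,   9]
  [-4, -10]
e^{tA} =
  [6*t*exp(-4*t) + exp(-4*t), 9*t*exp(-4*t)]
  [-4*t*exp(-4*t), -6*t*exp(-4*t) + exp(-4*t)]

Strategy: write A = P · J · P⁻¹ where J is a Jordan canonical form, so e^{tA} = P · e^{tJ} · P⁻¹, and e^{tJ} can be computed block-by-block.

A has Jordan form
J =
  [-4,  1]
  [ 0, -4]
(up to reordering of blocks).

Per-block formulas:
  For a 2×2 Jordan block J_2(-4): exp(t · J_2(-4)) = e^(-4t)·(I + t·N), where N is the 2×2 nilpotent shift.

After assembling e^{tJ} and conjugating by P, we get:

e^{tA} =
  [6*t*exp(-4*t) + exp(-4*t), 9*t*exp(-4*t)]
  [-4*t*exp(-4*t), -6*t*exp(-4*t) + exp(-4*t)]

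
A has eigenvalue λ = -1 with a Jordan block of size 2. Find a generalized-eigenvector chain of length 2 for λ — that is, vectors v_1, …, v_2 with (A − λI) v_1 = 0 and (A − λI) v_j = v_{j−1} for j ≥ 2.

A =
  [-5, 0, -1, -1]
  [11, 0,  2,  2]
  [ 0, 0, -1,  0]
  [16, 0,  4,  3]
A Jordan chain for λ = -1 of length 2:
v_1 = (-4, 12, 0, 16)ᵀ
v_2 = (1, 1, 0, 0)ᵀ

Let N = A − (-1)·I. We want v_2 with N^2 v_2 = 0 but N^1 v_2 ≠ 0; then v_{j-1} := N · v_j for j = 2, …, 2.

Pick v_2 = (1, 1, 0, 0)ᵀ.
Then v_1 = N · v_2 = (-4, 12, 0, 16)ᵀ.

Sanity check: (A − (-1)·I) v_1 = (0, 0, 0, 0)ᵀ = 0. ✓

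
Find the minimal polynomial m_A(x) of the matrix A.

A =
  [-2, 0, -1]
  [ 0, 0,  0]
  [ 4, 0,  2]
x^2

The characteristic polynomial is χ_A(x) = x^3, so the eigenvalues are known. The minimal polynomial is
  m_A(x) = Π_λ (x − λ)^{k_λ}
where k_λ is the size of the *largest* Jordan block for λ (equivalently, the smallest k with (A − λI)^k v = 0 for every generalised eigenvector v of λ).

  λ = 0: largest Jordan block has size 2, contributing (x − 0)^2

So m_A(x) = x^2 = x^2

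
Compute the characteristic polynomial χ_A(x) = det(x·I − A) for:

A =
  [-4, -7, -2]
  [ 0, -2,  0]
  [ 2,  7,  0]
x^3 + 6*x^2 + 12*x + 8

Expanding det(x·I − A) (e.g. by cofactor expansion or by noting that A is similar to its Jordan form J, which has the same characteristic polynomial as A) gives
  χ_A(x) = x^3 + 6*x^2 + 12*x + 8
which factors as (x + 2)^3. The eigenvalues (with algebraic multiplicities) are λ = -2 with multiplicity 3.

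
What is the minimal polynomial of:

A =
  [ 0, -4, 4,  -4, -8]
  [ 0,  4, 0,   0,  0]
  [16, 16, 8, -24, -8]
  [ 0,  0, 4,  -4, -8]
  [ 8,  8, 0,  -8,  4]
x^2 - 4*x

The characteristic polynomial is χ_A(x) = x^2*(x - 4)^3, so the eigenvalues are known. The minimal polynomial is
  m_A(x) = Π_λ (x − λ)^{k_λ}
where k_λ is the size of the *largest* Jordan block for λ (equivalently, the smallest k with (A − λI)^k v = 0 for every generalised eigenvector v of λ).

  λ = 0: largest Jordan block has size 1, contributing (x − 0)
  λ = 4: largest Jordan block has size 1, contributing (x − 4)

So m_A(x) = x*(x - 4) = x^2 - 4*x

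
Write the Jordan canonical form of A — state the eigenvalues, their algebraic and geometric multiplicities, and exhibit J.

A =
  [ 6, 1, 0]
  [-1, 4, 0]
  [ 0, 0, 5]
J_2(5) ⊕ J_1(5)

The characteristic polynomial is
  det(x·I − A) = x^3 - 15*x^2 + 75*x - 125 = (x - 5)^3

Eigenvalues and multiplicities (the geometric multiplicity of λ is n − rank(A − λI), which equals the number of Jordan blocks for λ):
  λ = 5: algebraic multiplicity = 3, geometric multiplicity = 2

Determining the block sizes for each eigenvalue:
  λ = 5: 2 blocks summing to 3 forces exactly one block of size 2 and the rest size 1 → block sizes [2, 1]

Assembling the blocks gives a Jordan form
J =
  [5, 1, 0]
  [0, 5, 0]
  [0, 0, 5]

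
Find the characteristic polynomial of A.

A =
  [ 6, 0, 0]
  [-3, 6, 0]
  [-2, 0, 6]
x^3 - 18*x^2 + 108*x - 216

Expanding det(x·I − A) (e.g. by cofactor expansion or by noting that A is similar to its Jordan form J, which has the same characteristic polynomial as A) gives
  χ_A(x) = x^3 - 18*x^2 + 108*x - 216
which factors as (x - 6)^3. The eigenvalues (with algebraic multiplicities) are λ = 6 with multiplicity 3.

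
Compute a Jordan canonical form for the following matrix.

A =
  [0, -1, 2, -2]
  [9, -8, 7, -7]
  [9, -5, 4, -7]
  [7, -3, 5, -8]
J_3(-3) ⊕ J_1(-3)

The characteristic polynomial is
  det(x·I − A) = x^4 + 12*x^3 + 54*x^2 + 108*x + 81 = (x + 3)^4

Eigenvalues and multiplicities (the geometric multiplicity of λ is n − rank(A − λI), which equals the number of Jordan blocks for λ):
  λ = -3: algebraic multiplicity = 4, geometric multiplicity = 2

Determining the block sizes for each eigenvalue:
  λ = -3: with am = 4 and gm = 2, the partition is not yet determined (e.g. several partitions of 4 into 2 parts exist). Let N = A − (-3)·I. Computing rank(N^1) = 2, rank(N^2) = 1, rank(N^3) = 0; the number of blocks of size ≥ j is rank(N^{j−1}) − rank(N^j), giving [2, 1, 1]. So we have 1 block(s) of size 3, 1 block(s) of size 1 → block sizes [3, 1]

Assembling the blocks gives a Jordan form
J =
  [-3,  1,  0,  0]
  [ 0, -3,  1,  0]
  [ 0,  0, -3,  0]
  [ 0,  0,  0, -3]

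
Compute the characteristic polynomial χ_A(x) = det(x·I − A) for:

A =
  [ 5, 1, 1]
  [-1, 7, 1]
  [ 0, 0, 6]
x^3 - 18*x^2 + 108*x - 216

Expanding det(x·I − A) (e.g. by cofactor expansion or by noting that A is similar to its Jordan form J, which has the same characteristic polynomial as A) gives
  χ_A(x) = x^3 - 18*x^2 + 108*x - 216
which factors as (x - 6)^3. The eigenvalues (with algebraic multiplicities) are λ = 6 with multiplicity 3.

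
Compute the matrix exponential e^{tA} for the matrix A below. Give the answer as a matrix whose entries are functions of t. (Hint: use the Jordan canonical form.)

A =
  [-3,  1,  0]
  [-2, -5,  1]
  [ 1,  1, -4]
e^{tA} =
  [-t^2*exp(-4*t)/2 + t*exp(-4*t) + exp(-4*t), t*exp(-4*t), t^2*exp(-4*t)/2]
  [t^2*exp(-4*t)/2 - 2*t*exp(-4*t), -t*exp(-4*t) + exp(-4*t), -t^2*exp(-4*t)/2 + t*exp(-4*t)]
  [-t^2*exp(-4*t)/2 + t*exp(-4*t), t*exp(-4*t), t^2*exp(-4*t)/2 + exp(-4*t)]

Strategy: write A = P · J · P⁻¹ where J is a Jordan canonical form, so e^{tA} = P · e^{tJ} · P⁻¹, and e^{tJ} can be computed block-by-block.

A has Jordan form
J =
  [-4,  1,  0]
  [ 0, -4,  1]
  [ 0,  0, -4]
(up to reordering of blocks).

Per-block formulas:
  For a 3×3 Jordan block J_3(-4): exp(t · J_3(-4)) = e^(-4t)·(I + t·N + (t^2/2)·N^2), where N is the 3×3 nilpotent shift.

After assembling e^{tJ} and conjugating by P, we get:

e^{tA} =
  [-t^2*exp(-4*t)/2 + t*exp(-4*t) + exp(-4*t), t*exp(-4*t), t^2*exp(-4*t)/2]
  [t^2*exp(-4*t)/2 - 2*t*exp(-4*t), -t*exp(-4*t) + exp(-4*t), -t^2*exp(-4*t)/2 + t*exp(-4*t)]
  [-t^2*exp(-4*t)/2 + t*exp(-4*t), t*exp(-4*t), t^2*exp(-4*t)/2 + exp(-4*t)]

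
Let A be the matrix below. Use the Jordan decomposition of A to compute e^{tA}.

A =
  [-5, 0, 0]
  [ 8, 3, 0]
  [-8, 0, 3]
e^{tA} =
  [exp(-5*t), 0, 0]
  [exp(3*t) - exp(-5*t), exp(3*t), 0]
  [-exp(3*t) + exp(-5*t), 0, exp(3*t)]

Strategy: write A = P · J · P⁻¹ where J is a Jordan canonical form, so e^{tA} = P · e^{tJ} · P⁻¹, and e^{tJ} can be computed block-by-block.

A has Jordan form
J =
  [-5, 0, 0]
  [ 0, 3, 0]
  [ 0, 0, 3]
(up to reordering of blocks).

Per-block formulas:
  For a 1×1 block at λ = 3: exp(t · [3]) = [e^(3t)].
  For a 1×1 block at λ = -5: exp(t · [-5]) = [e^(-5t)].

After assembling e^{tJ} and conjugating by P, we get:

e^{tA} =
  [exp(-5*t), 0, 0]
  [exp(3*t) - exp(-5*t), exp(3*t), 0]
  [-exp(3*t) + exp(-5*t), 0, exp(3*t)]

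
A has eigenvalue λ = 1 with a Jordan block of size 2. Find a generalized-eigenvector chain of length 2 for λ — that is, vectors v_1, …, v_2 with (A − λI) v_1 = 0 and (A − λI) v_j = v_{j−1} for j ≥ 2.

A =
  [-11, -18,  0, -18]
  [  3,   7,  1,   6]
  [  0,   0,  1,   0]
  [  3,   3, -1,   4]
A Jordan chain for λ = 1 of length 2:
v_1 = (0, -3, 0, 3)ᵀ
v_2 = (3, -2, 0, 0)ᵀ

Let N = A − (1)·I. We want v_2 with N^2 v_2 = 0 but N^1 v_2 ≠ 0; then v_{j-1} := N · v_j for j = 2, …, 2.

Pick v_2 = (3, -2, 0, 0)ᵀ.
Then v_1 = N · v_2 = (0, -3, 0, 3)ᵀ.

Sanity check: (A − (1)·I) v_1 = (0, 0, 0, 0)ᵀ = 0. ✓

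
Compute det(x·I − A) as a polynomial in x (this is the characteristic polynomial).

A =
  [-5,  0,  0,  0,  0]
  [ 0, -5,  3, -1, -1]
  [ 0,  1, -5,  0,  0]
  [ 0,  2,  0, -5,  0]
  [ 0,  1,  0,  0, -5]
x^5 + 25*x^4 + 250*x^3 + 1250*x^2 + 3125*x + 3125

Expanding det(x·I − A) (e.g. by cofactor expansion or by noting that A is similar to its Jordan form J, which has the same characteristic polynomial as A) gives
  χ_A(x) = x^5 + 25*x^4 + 250*x^3 + 1250*x^2 + 3125*x + 3125
which factors as (x + 5)^5. The eigenvalues (with algebraic multiplicities) are λ = -5 with multiplicity 5.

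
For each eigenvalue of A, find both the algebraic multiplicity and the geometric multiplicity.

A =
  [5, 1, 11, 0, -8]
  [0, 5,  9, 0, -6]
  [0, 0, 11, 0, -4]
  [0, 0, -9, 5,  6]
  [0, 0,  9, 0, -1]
λ = 5: alg = 5, geom = 3

Step 1 — factor the characteristic polynomial to read off the algebraic multiplicities:
  χ_A(x) = (x - 5)^5

Step 2 — compute geometric multiplicities via the rank-nullity identity g(λ) = n − rank(A − λI):
  rank(A − (5)·I) = 2, so dim ker(A − (5)·I) = n − 2 = 3

Summary:
  λ = 5: algebraic multiplicity = 5, geometric multiplicity = 3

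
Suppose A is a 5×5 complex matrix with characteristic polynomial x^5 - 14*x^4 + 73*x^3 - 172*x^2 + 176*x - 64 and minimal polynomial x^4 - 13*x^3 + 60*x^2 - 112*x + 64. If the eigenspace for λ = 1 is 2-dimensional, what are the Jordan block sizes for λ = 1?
Block sizes for λ = 1: [1, 1]

Step 1 — from the characteristic polynomial, algebraic multiplicity of λ = 1 is 2. From dim ker(A − (1)·I) = 2, there are exactly 2 Jordan blocks for λ = 1.
Step 2 — from the minimal polynomial, the factor (x − 1) tells us the largest block for λ = 1 has size 1.
Step 3 — with total size 2, 2 blocks, and largest block 1, the block sizes (in nonincreasing order) are [1, 1].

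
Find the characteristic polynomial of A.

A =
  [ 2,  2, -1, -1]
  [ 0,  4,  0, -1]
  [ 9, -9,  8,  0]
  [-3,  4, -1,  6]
x^4 - 20*x^3 + 150*x^2 - 500*x + 625

Expanding det(x·I − A) (e.g. by cofactor expansion or by noting that A is similar to its Jordan form J, which has the same characteristic polynomial as A) gives
  χ_A(x) = x^4 - 20*x^3 + 150*x^2 - 500*x + 625
which factors as (x - 5)^4. The eigenvalues (with algebraic multiplicities) are λ = 5 with multiplicity 4.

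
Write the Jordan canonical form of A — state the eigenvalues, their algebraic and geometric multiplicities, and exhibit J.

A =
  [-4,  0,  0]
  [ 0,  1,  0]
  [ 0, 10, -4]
J_1(-4) ⊕ J_1(-4) ⊕ J_1(1)

The characteristic polynomial is
  det(x·I − A) = x^3 + 7*x^2 + 8*x - 16 = (x - 1)*(x + 4)^2

Eigenvalues and multiplicities (the geometric multiplicity of λ is n − rank(A − λI), which equals the number of Jordan blocks for λ):
  λ = -4: algebraic multiplicity = 2, geometric multiplicity = 2
  λ = 1: algebraic multiplicity = 1, geometric multiplicity = 1

Determining the block sizes for each eigenvalue:
  λ = -4: gm = am = 2, so every block has size 1 → block sizes [1, 1]
  λ = 1: one block (gm = 1), so the single block has size am = 1 → block sizes [1]

Assembling the blocks gives a Jordan form
J =
  [-4,  0, 0]
  [ 0, -4, 0]
  [ 0,  0, 1]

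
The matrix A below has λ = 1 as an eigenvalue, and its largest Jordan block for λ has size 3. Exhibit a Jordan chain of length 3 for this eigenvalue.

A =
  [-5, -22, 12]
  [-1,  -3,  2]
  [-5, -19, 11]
A Jordan chain for λ = 1 of length 3:
v_1 = (-2, 0, -1)ᵀ
v_2 = (-6, -1, -5)ᵀ
v_3 = (1, 0, 0)ᵀ

Let N = A − (1)·I. We want v_3 with N^3 v_3 = 0 but N^2 v_3 ≠ 0; then v_{j-1} := N · v_j for j = 3, …, 2.

Pick v_3 = (1, 0, 0)ᵀ.
Then v_2 = N · v_3 = (-6, -1, -5)ᵀ.
Then v_1 = N · v_2 = (-2, 0, -1)ᵀ.

Sanity check: (A − (1)·I) v_1 = (0, 0, 0)ᵀ = 0. ✓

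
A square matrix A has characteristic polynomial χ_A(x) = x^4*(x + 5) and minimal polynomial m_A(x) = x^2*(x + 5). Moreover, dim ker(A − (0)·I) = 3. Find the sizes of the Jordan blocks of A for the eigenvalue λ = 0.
Block sizes for λ = 0: [2, 1, 1]

Step 1 — from the characteristic polynomial, algebraic multiplicity of λ = 0 is 4. From dim ker(A − (0)·I) = 3, there are exactly 3 Jordan blocks for λ = 0.
Step 2 — from the minimal polynomial, the factor (x − 0)^2 tells us the largest block for λ = 0 has size 2.
Step 3 — with total size 4, 3 blocks, and largest block 2, the block sizes (in nonincreasing order) are [2, 1, 1].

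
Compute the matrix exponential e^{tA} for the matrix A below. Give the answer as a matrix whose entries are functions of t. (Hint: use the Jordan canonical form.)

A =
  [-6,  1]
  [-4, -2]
e^{tA} =
  [-2*t*exp(-4*t) + exp(-4*t), t*exp(-4*t)]
  [-4*t*exp(-4*t), 2*t*exp(-4*t) + exp(-4*t)]

Strategy: write A = P · J · P⁻¹ where J is a Jordan canonical form, so e^{tA} = P · e^{tJ} · P⁻¹, and e^{tJ} can be computed block-by-block.

A has Jordan form
J =
  [-4,  1]
  [ 0, -4]
(up to reordering of blocks).

Per-block formulas:
  For a 2×2 Jordan block J_2(-4): exp(t · J_2(-4)) = e^(-4t)·(I + t·N), where N is the 2×2 nilpotent shift.

After assembling e^{tJ} and conjugating by P, we get:

e^{tA} =
  [-2*t*exp(-4*t) + exp(-4*t), t*exp(-4*t)]
  [-4*t*exp(-4*t), 2*t*exp(-4*t) + exp(-4*t)]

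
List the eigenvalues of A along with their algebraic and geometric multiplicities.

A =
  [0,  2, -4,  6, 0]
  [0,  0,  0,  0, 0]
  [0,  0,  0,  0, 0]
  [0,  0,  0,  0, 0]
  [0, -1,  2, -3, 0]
λ = 0: alg = 5, geom = 4

Step 1 — factor the characteristic polynomial to read off the algebraic multiplicities:
  χ_A(x) = x^5

Step 2 — compute geometric multiplicities via the rank-nullity identity g(λ) = n − rank(A − λI):
  rank(A − (0)·I) = 1, so dim ker(A − (0)·I) = n − 1 = 4

Summary:
  λ = 0: algebraic multiplicity = 5, geometric multiplicity = 4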